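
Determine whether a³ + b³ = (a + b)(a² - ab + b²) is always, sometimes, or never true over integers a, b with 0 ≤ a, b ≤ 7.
The identity holds for every pair in the range. For instance at (a, b) = (2, 6): both sides equal 224.

Answer: Always true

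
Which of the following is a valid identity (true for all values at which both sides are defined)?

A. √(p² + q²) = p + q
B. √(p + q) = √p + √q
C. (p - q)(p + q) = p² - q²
A: fails at (1, 2) — LHS = √(5) ≈ 2.236, RHS = 3.
B: fails at (5, 5) — LHS = √(10) ≈ 3.162, RHS = 2·√(5) ≈ 4.472.
C: holds — e.g. at (0, 1), both sides equal -1.

Answer: C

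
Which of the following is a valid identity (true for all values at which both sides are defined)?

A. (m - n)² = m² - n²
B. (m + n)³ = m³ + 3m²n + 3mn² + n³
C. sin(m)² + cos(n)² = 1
B

A: fails at (4, 6) — LHS = 4, RHS = -20.
B: holds — e.g. at (1, 1), both sides equal 8.
C: fails at (2, 5) — LHS = cos(5)² + sin(2)² ≈ 0.9073, RHS = 1.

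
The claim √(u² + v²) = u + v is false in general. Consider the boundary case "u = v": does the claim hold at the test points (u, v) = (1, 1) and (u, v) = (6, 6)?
At (1, 1): LHS = √(2) ≈ 1.414 ≠ RHS = 2
At (6, 6): LHS = 6·√(2) ≈ 8.485 ≠ RHS = 12

Answer: No, fails at both test points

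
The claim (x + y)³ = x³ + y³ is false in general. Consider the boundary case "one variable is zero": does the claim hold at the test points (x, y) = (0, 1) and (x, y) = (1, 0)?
Yes, holds at both test points

At (0, 1): LHS = 1, RHS = 1 → equal
At (1, 0): LHS = 1, RHS = 1 → equal

So the claim does hold at both of these boundary points, even though it is not an identity.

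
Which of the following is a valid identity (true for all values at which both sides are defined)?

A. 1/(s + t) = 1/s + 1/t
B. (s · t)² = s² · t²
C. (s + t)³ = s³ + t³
A: fails at (2, 3) — LHS = 1/5, RHS = 5/6.
B: holds — e.g. at (0, 1), both sides equal 0.
C: fails at (3, 4) — LHS = 343, RHS = 91.

Answer: B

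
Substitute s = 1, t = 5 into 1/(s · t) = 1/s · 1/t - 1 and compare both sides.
LHS = 1/(1 · 5) = 1/5
RHS = 1/1 · 1/5 - 1 = -4/5

LHS ≠ RHS, so the equation does not hold here.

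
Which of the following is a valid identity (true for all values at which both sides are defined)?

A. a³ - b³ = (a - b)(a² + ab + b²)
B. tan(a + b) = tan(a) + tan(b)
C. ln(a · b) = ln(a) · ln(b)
A: holds — e.g. at (2, 2), both sides equal 0.
B: fails at (1, 2) — LHS = tan(3) ≈ -0.1425, RHS = tan(2) + tan(1) ≈ -0.6276.
C: fails at (1, 5) — LHS = ln(5) ≈ 1.609, RHS = 0.

Answer: A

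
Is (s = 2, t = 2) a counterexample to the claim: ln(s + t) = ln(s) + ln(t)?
Substituting s = 2, t = 2:
LHS = ln(2 + 2) = ln(4) ≈ 1.386
RHS = ln(2) + ln(2) = 2·ln(2) ≈ 1.386

The sides agree, so this pair does not disprove the claim.

Answer: No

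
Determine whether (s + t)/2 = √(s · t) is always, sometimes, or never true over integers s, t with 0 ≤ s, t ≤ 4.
Sometimes true

It holds at (s, t) = (0, 0) (both sides equal 0), but fails at (s, t) = (1, 2) (LHS = 3/2, RHS = √(2) ≈ 1.414).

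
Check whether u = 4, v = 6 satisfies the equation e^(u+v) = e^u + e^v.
Fails

Substituting u = 4, v = 6:

LHS = e^(4+6) = e^10 ≈ 22026.5
RHS = e^4 + e^6 ≈ 458

LHS ≠ RHS, so the equation does not hold at this point.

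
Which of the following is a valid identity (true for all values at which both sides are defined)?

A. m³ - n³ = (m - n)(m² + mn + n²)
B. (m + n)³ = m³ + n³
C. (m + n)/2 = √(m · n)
A

A: holds — e.g. at (4, 6), both sides equal -152.
B: fails at (2, 3) — LHS = 125, RHS = 35.
C: fails at (1, 3) — LHS = 2, RHS = √(3) ≈ 1.732.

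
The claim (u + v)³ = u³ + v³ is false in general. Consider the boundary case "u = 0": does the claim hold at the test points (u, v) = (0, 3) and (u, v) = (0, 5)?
Yes, holds at both test points

At (0, 3): LHS = 27, RHS = 27 → equal
At (0, 5): LHS = 125, RHS = 125 → equal

So the claim does hold at both of these boundary points, even though it is not an identity.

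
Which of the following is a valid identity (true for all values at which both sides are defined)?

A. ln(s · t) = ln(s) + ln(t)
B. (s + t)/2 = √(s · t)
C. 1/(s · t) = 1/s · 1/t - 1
A: holds — e.g. at (3, 4), both sides equal ln(12) ≈ 2.485.
B: fails at (2, 4) — LHS = 3, RHS = 2·√(2) ≈ 2.828.
C: fails at (3, 5) — LHS = 1/15, RHS = -14/15.

Answer: A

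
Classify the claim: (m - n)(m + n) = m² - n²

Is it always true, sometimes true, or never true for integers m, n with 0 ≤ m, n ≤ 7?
The identity holds for every pair in the range. For instance at (m, n) = (1, 6): both sides equal -35.

Answer: Always true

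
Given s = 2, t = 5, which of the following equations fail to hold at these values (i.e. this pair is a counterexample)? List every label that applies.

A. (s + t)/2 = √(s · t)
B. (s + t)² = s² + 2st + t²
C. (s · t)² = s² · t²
Evaluating each claim at the given values:
A. LHS = 7/2, RHS = √(10) ≈ 3.162 → fails here (LHS ≠ RHS)
B. LHS = 49, RHS = 49 → holds here (LHS = RHS)
C. LHS = 100, RHS = 100 → holds here (LHS = RHS)

Answer: A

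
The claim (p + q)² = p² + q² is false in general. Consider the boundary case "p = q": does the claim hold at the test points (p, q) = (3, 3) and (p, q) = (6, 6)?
No, fails at both test points

At (3, 3): LHS = 36 ≠ RHS = 18
At (6, 6): LHS = 144 ≠ RHS = 72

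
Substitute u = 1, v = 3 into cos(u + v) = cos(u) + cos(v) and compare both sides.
LHS = cos(1 + 3) = cos(4) ≈ -0.6536
RHS = cos(1) + cos(3) ≈ -0.4497

LHS ≠ RHS (they differ by about 0.204), so the equation does not hold here.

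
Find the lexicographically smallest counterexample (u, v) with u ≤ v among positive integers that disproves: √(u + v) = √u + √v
(u, v) = (1, 1)

Substituting (1, 1) into the claim:
LHS = √(1 + 1) = √(2) ≈ 1.414
RHS = √1 + √1 = 2

Since LHS ≠ RHS, this pair disproves the claim, and no lexicographically smaller pair (u ≤ v, positive integers) does.

For instance (1, 2) is also a counterexample (LHS = √(3) ≈ 1.732, RHS = 1 + √(2) ≈ 2.414), but it's lexicographically larger.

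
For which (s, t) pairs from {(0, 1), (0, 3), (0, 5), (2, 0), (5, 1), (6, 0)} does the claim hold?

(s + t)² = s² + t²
(0, 1), (0, 3), (0, 5), (2, 0), (6, 0)

Testing each pair:
(0, 1): LHS = 1, RHS = 1 → holds
(0, 3): LHS = 9, RHS = 9 → holds
(0, 5): LHS = 25, RHS = 25 → holds
(2, 0): LHS = 4, RHS = 4 → holds
(5, 1): LHS = 36, RHS = 26 → fails
(6, 0): LHS = 36, RHS = 36 → holds

5 of 6 pairs satisfy the claim.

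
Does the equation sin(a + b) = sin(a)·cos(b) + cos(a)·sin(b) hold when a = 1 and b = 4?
Holds

Substituting a = 1, b = 4:

LHS = sin(1 + 4) = sin(5) ≈ -0.9589
RHS = sin(1)·cos(4) + cos(1)·sin(4) = sin(1)·cos(4) + sin(4)·cos(1) ≈ -0.9589

LHS = RHS, so the equation holds at this point.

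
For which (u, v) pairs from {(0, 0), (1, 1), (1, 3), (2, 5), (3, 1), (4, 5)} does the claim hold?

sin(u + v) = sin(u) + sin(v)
Testing each pair:
(0, 0): LHS = 0, RHS = 0 → holds
(1, 1): LHS = sin(2) ≈ 0.9093, RHS = 2·sin(1) ≈ 1.683 → fails
(1, 3): LHS = sin(4) ≈ -0.7568, RHS = sin(3) + sin(1) ≈ 0.9826 → fails
(2, 5): LHS = sin(7) ≈ 0.657, RHS = sin(5) + sin(2) ≈ -0.04963 → fails
(3, 1): LHS = sin(4) ≈ -0.7568, RHS = sin(3) + sin(1) ≈ 0.9826 → fails
(4, 5): LHS = sin(9) ≈ 0.4121, RHS = sin(5) + sin(4) ≈ -1.716 → fails

1 of 6 pairs satisfies the claim.

Answer: (0, 0)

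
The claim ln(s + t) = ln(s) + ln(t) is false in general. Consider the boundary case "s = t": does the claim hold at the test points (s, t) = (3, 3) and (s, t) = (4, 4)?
No, fails at both test points

At (3, 3): LHS = ln(6) ≈ 1.792 ≠ RHS = 2·ln(3) ≈ 2.197
At (4, 4): LHS = ln(8) ≈ 2.079 ≠ RHS = 2·ln(4) ≈ 2.773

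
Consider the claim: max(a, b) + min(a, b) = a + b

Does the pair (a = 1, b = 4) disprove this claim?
Substituting a = 1, b = 4:
LHS = max(1, 4) + min(1, 4) = 5
RHS = 1 + 4 = 5

The sides agree, so this pair does not disprove the claim.

Answer: No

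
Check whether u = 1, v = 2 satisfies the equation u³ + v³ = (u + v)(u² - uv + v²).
Holds

Substituting u = 1, v = 2:

LHS = 1³ + 2³ = 9
RHS = (1 + 2)(1² - 1·2 + 2²) = 9

LHS = RHS, so the equation holds at this point.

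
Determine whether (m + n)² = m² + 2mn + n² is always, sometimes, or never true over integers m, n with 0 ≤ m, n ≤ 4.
Always true

The identity holds for every pair in the range. For instance at (m, n) = (3, 2): both sides equal 25.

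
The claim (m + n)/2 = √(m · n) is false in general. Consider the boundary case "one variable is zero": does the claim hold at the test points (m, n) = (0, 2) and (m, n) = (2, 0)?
At (0, 2): LHS = 1 ≠ RHS = 0
At (2, 0): LHS = 1 ≠ RHS = 0

Answer: No, fails at both test points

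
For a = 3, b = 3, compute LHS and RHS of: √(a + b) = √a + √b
LHS = √(3 + 3) = √(6) ≈ 2.449
RHS = √3 + √3 = 2·√(3) ≈ 3.464

LHS ≠ RHS (they differ by about 1.015), so the equation does not hold here.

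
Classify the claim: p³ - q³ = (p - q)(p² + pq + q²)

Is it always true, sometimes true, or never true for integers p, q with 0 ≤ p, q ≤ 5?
Always true

The identity holds for every pair in the range. For instance at (p, q) = (4, 2): both sides equal 56.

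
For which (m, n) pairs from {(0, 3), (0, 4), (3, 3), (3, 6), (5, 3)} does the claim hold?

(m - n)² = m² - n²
Testing each pair:
(0, 3): LHS = 9, RHS = -9 → fails
(0, 4): LHS = 16, RHS = -16 → fails
(3, 3): LHS = 0, RHS = 0 → holds
(3, 6): LHS = 9, RHS = -27 → fails
(5, 3): LHS = 4, RHS = 16 → fails

1 of 5 pairs satisfies the claim.

Answer: (3, 3)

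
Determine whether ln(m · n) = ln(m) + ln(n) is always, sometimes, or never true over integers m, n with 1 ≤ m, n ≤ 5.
The identity holds for every pair in the range. For instance at (m, n) = (2, 4): both sides equal ln(8) ≈ 2.079.

Answer: Always true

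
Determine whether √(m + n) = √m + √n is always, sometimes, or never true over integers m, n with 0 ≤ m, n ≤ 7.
Sometimes true

It holds at (m, n) = (0, 1) (both sides equal 1), but fails at (m, n) = (7, 2) (LHS = 3, RHS = √(2) + √(7) ≈ 4.06).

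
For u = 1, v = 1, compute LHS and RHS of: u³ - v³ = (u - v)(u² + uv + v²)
LHS = 1³ - 1³ = 0
RHS = (1 - 1)(1² + 1·1 + 1²) = 0

LHS = RHS: the two sides agree.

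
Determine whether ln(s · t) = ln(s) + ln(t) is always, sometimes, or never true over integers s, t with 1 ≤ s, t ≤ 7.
Always true

The identity holds for every pair in the range. For instance at (s, t) = (6, 2): both sides equal ln(12) ≈ 2.485.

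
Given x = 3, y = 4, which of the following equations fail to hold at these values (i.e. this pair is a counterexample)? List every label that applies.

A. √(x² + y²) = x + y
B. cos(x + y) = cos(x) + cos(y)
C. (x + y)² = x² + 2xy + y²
Evaluating each claim at the given values:
A. LHS = 5, RHS = 7 → fails here (LHS ≠ RHS)
B. LHS = cos(7) ≈ 0.7539, RHS = cos(3) + cos(4) ≈ -1.644 → fails here (LHS ≠ RHS)
C. LHS = 49, RHS = 49 → holds here (LHS = RHS)

Answer: A, B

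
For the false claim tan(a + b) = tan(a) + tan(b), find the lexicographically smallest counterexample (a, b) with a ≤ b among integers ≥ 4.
Substituting (4, 4) into the claim:
LHS = tan(4 + 4) = tan(8) ≈ -6.8
RHS = tan(4) + tan(4) = 2·tan(4) ≈ 2.316

Since LHS ≠ RHS, this pair disproves the claim, and no lexicographically smaller pair (a ≤ b, integers ≥ 4) does.

For instance (11, 11) is also a counterexample (LHS = tan(22) ≈ 0.008852, RHS = 2·tan(11) ≈ -451.9), but it's lexicographically larger.

Answer: (a, b) = (4, 4)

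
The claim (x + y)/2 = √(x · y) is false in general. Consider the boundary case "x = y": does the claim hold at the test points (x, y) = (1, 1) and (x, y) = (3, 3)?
At (1, 1): LHS = 1, RHS = 1 → equal
At (3, 3): LHS = 3, RHS = 3 → equal

So the claim does hold at both of these boundary points, even though it is not an identity.

Answer: Yes, holds at both test points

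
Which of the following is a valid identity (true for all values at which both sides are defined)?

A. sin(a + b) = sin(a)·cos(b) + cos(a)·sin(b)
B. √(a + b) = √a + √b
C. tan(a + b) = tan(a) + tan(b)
A: holds — e.g. at (1, 2), both sides equal sin(3) ≈ 0.1411.
B: fails at (6, 7) — LHS = √(13) ≈ 3.606, RHS = √(6) + √(7) ≈ 5.095.
C: fails at (5, 8) — LHS = tan(13) ≈ 0.463, RHS = tan(8) + tan(5) ≈ -10.18.

Answer: A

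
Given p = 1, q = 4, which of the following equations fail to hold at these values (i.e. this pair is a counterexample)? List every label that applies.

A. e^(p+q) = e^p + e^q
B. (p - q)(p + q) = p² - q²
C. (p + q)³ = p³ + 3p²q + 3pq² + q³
Evaluating each claim at the given values:
A. LHS = e^5 ≈ 148.4, RHS = e + e^4 ≈ 57.32 → fails here (LHS ≠ RHS)
B. LHS = -15, RHS = -15 → holds here (LHS = RHS)
C. LHS = 125, RHS = 125 → holds here (LHS = RHS)

Answer: A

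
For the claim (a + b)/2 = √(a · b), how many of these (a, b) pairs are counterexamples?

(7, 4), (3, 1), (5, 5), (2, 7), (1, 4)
Testing each pair:
(7, 4): LHS = 11/2, RHS = 2·√(7) ≈ 5.292 → counterexample
(3, 1): LHS = 2, RHS = √(3) ≈ 1.732 → counterexample
(5, 5): LHS = 5, RHS = 5 → satisfies claim
(2, 7): LHS = 9/2, RHS = √(14) ≈ 3.742 → counterexample
(1, 4): LHS = 5/2, RHS = 2 → counterexample

That makes 4 counterexamples.

Answer: 4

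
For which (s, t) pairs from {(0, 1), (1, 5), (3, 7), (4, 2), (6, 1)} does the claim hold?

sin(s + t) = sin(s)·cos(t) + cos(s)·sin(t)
All pairs

Testing each pair:
(0, 1): LHS = sin(1) ≈ 0.8415, RHS = sin(1) ≈ 0.8415 → holds
(1, 5): LHS = sin(6) ≈ -0.2794, RHS = sin(5)·cos(1) + sin(1)·cos(5) ≈ -0.2794 → holds
(3, 7): LHS = sin(10) ≈ -0.544, RHS = sin(7)·cos(3) + sin(3)·cos(7) ≈ -0.544 → holds
(4, 2): LHS = sin(6) ≈ -0.2794, RHS = sin(2)·cos(4) + sin(4)·cos(2) ≈ -0.2794 → holds
(6, 1): LHS = sin(7) ≈ 0.657, RHS = sin(6)·cos(1) + sin(1)·cos(6) ≈ 0.657 → holds

Every pair satisfies the claim.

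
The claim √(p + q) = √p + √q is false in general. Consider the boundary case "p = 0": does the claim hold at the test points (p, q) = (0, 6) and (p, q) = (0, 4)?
At (0, 6): LHS = √(6) ≈ 2.449, RHS = √(6) ≈ 2.449 → equal
At (0, 4): LHS = 2, RHS = 2 → equal

So the claim does hold at both of these boundary points, even though it is not an identity.

Answer: Yes, holds at both test points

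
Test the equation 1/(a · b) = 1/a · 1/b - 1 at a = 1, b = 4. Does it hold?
Fails

Substituting a = 1, b = 4:

LHS = 1/(1 · 4) = 1/4
RHS = 1/1 · 1/4 - 1 = -3/4

LHS ≠ RHS, so the equation does not hold at this point.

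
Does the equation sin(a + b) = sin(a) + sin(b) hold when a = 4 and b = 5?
Substituting a = 4, b = 5:

LHS = sin(4 + 5) = sin(9) ≈ 0.4121
RHS = sin(4) + sin(5) ≈ -1.716

LHS ≠ RHS, so the equation does not hold at this point.

Answer: Fails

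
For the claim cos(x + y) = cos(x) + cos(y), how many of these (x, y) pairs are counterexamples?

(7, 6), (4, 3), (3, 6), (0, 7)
Testing each pair:
(7, 6): LHS = cos(13) ≈ 0.9074, RHS = cos(7) + cos(6) ≈ 1.714 → counterexample
(4, 3): LHS = cos(7) ≈ 0.7539, RHS = cos(3) + cos(4) ≈ -1.644 → counterexample
(3, 6): LHS = cos(9) ≈ -0.9111, RHS = cos(3) + cos(6) ≈ -0.02982 → counterexample
(0, 7): LHS = cos(7) ≈ 0.7539, RHS = cos(7) + 1 ≈ 1.754 → counterexample

That makes 4 counterexamples.

Answer: 4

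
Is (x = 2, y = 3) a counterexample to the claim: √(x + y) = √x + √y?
Yes

Substituting x = 2, y = 3:
LHS = √(2 + 3) = √(5) ≈ 2.236
RHS = √2 + √3 = √(2) + √(3) ≈ 3.146

Since LHS ≠ RHS, this pair disproves the claim.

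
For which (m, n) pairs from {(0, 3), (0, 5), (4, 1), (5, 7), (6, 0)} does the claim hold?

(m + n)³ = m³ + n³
(0, 3), (0, 5), (6, 0)

Testing each pair:
(0, 3): LHS = 27, RHS = 27 → holds
(0, 5): LHS = 125, RHS = 125 → holds
(4, 1): LHS = 125, RHS = 65 → fails
(5, 7): LHS = 1728, RHS = 468 → fails
(6, 0): LHS = 216, RHS = 216 → holds

3 of 5 pairs satisfy the claim.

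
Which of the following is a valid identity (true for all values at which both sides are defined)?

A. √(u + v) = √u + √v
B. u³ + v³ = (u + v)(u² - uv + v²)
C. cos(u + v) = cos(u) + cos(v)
B

A: fails at (6, 7) — LHS = √(13) ≈ 3.606, RHS = √(6) + √(7) ≈ 5.095.
B: holds — e.g. at (1, 4), both sides equal 65.
C: fails at (2, 5) — LHS = cos(7) ≈ 0.7539, RHS = cos(2) + cos(5) ≈ -0.1325.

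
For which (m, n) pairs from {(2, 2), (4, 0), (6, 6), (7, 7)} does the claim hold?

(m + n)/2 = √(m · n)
(2, 2), (6, 6), (7, 7)

Testing each pair:
(2, 2): LHS = 2, RHS = 2 → holds
(4, 0): LHS = 2, RHS = 0 → fails
(6, 6): LHS = 6, RHS = 6 → holds
(7, 7): LHS = 7, RHS = 7 → holds

3 of 4 pairs satisfy the claim.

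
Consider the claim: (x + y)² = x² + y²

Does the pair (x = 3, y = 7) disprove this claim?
Substituting x = 3, y = 7:
LHS = (3 + 7)² = 100
RHS = 3² + 7² = 58

Since LHS ≠ RHS, this pair disproves the claim.

Answer: Yes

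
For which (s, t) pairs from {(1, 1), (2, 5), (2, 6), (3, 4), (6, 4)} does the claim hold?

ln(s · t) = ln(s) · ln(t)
(1, 1)

Testing each pair:
(1, 1): LHS = 0, RHS = 0 → holds
(2, 5): LHS = ln(10) ≈ 2.303, RHS = ln(2)·ln(5) ≈ 1.116 → fails
(2, 6): LHS = ln(12) ≈ 2.485, RHS = ln(2)·ln(6) ≈ 1.242 → fails
(3, 4): LHS = ln(12) ≈ 2.485, RHS = ln(3)·ln(4) ≈ 1.523 → fails
(6, 4): LHS = ln(24) ≈ 3.178, RHS = ln(4)·ln(6) ≈ 2.484 → fails

1 of 5 pairs satisfies the claim.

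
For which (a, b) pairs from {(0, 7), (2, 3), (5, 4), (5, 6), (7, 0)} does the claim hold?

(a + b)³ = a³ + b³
(0, 7), (7, 0)

Testing each pair:
(0, 7): LHS = 343, RHS = 343 → holds
(2, 3): LHS = 125, RHS = 35 → fails
(5, 4): LHS = 729, RHS = 189 → fails
(5, 6): LHS = 1331, RHS = 341 → fails
(7, 0): LHS = 343, RHS = 343 → holds

2 of 5 pairs satisfy the claim.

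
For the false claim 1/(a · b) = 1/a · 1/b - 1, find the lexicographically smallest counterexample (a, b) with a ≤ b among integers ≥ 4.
(a, b) = (4, 4)

Substituting (4, 4) into the claim:
LHS = 1/(4 · 4) = 1/16
RHS = 1/4 · 1/4 - 1 = -15/16

Since LHS ≠ RHS, this pair disproves the claim, and no lexicographically smaller pair (a ≤ b, integers ≥ 4) does.

For instance (9, 11) is also a counterexample (LHS = 1/99, RHS = -98/99), but it's lexicographically larger.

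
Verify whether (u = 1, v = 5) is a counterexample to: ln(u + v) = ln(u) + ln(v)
Substituting u = 1, v = 5:
LHS = ln(1 + 5) = ln(6) ≈ 1.792
RHS = ln(1) + ln(5) = ln(5) ≈ 1.609

Since LHS ≠ RHS, this pair disproves the claim.

Answer: Yes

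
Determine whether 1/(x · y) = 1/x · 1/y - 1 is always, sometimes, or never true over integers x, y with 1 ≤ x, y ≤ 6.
Never true

The claim fails for every pair in the range. For instance at (x, y) = (4, 1): LHS = 1/4, RHS = -3/4.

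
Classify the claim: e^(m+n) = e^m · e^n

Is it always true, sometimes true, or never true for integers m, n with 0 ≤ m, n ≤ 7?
The identity holds for every pair in the range. For instance at (m, n) = (2, 6): both sides equal e^8 ≈ 2981.

Answer: Always true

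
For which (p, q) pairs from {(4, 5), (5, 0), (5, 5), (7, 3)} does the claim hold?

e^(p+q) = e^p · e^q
All pairs

Testing each pair:
(4, 5): LHS = e^9 ≈ 8103, RHS = e^9 ≈ 8103 → holds
(5, 0): LHS = e^5 ≈ 148.4, RHS = e^5 ≈ 148.4 → holds
(5, 5): LHS = e^10 ≈ 22026.5, RHS = e^10 ≈ 22026.5 → holds
(7, 3): LHS = e^10 ≈ 22026.5, RHS = e^10 ≈ 22026.5 → holds

Every pair satisfies the claim.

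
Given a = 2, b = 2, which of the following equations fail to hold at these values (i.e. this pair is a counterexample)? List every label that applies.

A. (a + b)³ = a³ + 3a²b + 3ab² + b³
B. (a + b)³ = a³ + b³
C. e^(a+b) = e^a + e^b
B, C

Evaluating each claim at the given values:
A. LHS = 64, RHS = 64 → holds here (LHS = RHS)
B. LHS = 64, RHS = 16 → fails here (LHS ≠ RHS)
C. LHS = e^4 ≈ 54.6, RHS = 2·e^2 ≈ 14.78 → fails here (LHS ≠ RHS)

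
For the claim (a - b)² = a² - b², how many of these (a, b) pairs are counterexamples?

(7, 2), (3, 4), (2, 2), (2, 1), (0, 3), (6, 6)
4

Testing each pair:
(7, 2): LHS = 25, RHS = 45 → counterexample
(3, 4): LHS = 1, RHS = -7 → counterexample
(2, 2): LHS = 0, RHS = 0 → satisfies claim
(2, 1): LHS = 1, RHS = 3 → counterexample
(0, 3): LHS = 9, RHS = -9 → counterexample
(6, 6): LHS = 0, RHS = 0 → satisfies claim

That makes 4 counterexamples.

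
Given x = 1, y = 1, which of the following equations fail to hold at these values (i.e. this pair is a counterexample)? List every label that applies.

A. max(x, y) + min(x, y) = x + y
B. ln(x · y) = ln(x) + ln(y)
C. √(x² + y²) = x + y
C

Evaluating each claim at the given values:
A. LHS = 2, RHS = 2 → holds here (LHS = RHS)
B. LHS = 0, RHS = 0 → holds here (LHS = RHS)
C. LHS = √(2) ≈ 1.414, RHS = 2 → fails here (LHS ≠ RHS)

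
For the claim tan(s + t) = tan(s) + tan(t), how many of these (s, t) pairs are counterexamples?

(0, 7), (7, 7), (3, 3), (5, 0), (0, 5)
2

Testing each pair:
(0, 7): LHS = tan(7) ≈ 0.8714, RHS = tan(7) ≈ 0.8714 → satisfies claim
(7, 7): LHS = tan(14) ≈ 7.245, RHS = 2·tan(7) ≈ 1.743 → counterexample
(3, 3): LHS = tan(6) ≈ -0.291, RHS = 2·tan(3) ≈ -0.2851 → counterexample
(5, 0): LHS = tan(5) ≈ -3.381, RHS = tan(5) ≈ -3.381 → satisfies claim
(0, 5): LHS = tan(5) ≈ -3.381, RHS = tan(5) ≈ -3.381 → satisfies claim

That makes 2 counterexamples.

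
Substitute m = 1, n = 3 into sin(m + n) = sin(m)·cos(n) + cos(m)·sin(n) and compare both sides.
LHS = sin(1 + 3) = sin(4) ≈ -0.7568
RHS = sin(1)·cos(3) + cos(1)·sin(3) = sin(1)·cos(3) + sin(3)·cos(1) ≈ -0.7568

LHS = RHS: the two sides agree.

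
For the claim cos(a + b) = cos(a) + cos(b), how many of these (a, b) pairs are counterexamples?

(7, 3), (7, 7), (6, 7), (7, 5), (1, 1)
5

Testing each pair:
(7, 3): LHS = cos(10) ≈ -0.8391, RHS = cos(3) + cos(7) ≈ -0.2361 → counterexample
(7, 7): LHS = cos(14) ≈ 0.1367, RHS = 2·cos(7) ≈ 1.508 → counterexample
(6, 7): LHS = cos(13) ≈ 0.9074, RHS = cos(7) + cos(6) ≈ 1.714 → counterexample
(7, 5): LHS = cos(12) ≈ 0.8439, RHS = cos(5) + cos(7) ≈ 1.038 → counterexample
(1, 1): LHS = cos(2) ≈ -0.4161, RHS = 2·cos(1) ≈ 1.081 → counterexample

That makes 5 counterexamples.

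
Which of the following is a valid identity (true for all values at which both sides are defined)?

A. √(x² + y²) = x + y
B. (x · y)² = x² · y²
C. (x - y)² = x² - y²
A: fails at (1, 4) — LHS = √(17) ≈ 4.123, RHS = 5.
B: holds — e.g. at (2, 5), both sides equal 100.
C: fails at (3, 7) — LHS = 16, RHS = -40.

Answer: B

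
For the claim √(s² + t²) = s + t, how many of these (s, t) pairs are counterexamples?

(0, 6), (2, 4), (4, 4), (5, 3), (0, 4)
3

Testing each pair:
(0, 6): LHS = 6, RHS = 6 → satisfies claim
(2, 4): LHS = 2·√(5) ≈ 4.472, RHS = 6 → counterexample
(4, 4): LHS = 4·√(2) ≈ 5.657, RHS = 8 → counterexample
(5, 3): LHS = √(34) ≈ 5.831, RHS = 8 → counterexample
(0, 4): LHS = 4, RHS = 4 → satisfies claim

That makes 3 counterexamples.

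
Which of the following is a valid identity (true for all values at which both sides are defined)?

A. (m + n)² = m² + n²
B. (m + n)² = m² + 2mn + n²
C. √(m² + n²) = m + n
A: fails at (3, 5) — LHS = 64, RHS = 34.
B: holds — e.g. at (1, 3), both sides equal 16.
C: fails at (2, 3) — LHS = √(13) ≈ 3.606, RHS = 5.

Answer: B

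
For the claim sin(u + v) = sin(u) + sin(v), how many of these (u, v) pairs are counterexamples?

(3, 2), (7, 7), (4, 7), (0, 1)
Testing each pair:
(3, 2): LHS = sin(5) ≈ -0.9589, RHS = sin(3) + sin(2) ≈ 1.05 → counterexample
(7, 7): LHS = sin(14) ≈ 0.9906, RHS = 2·sin(7) ≈ 1.314 → counterexample
(4, 7): LHS = sin(11) ≈ -1, RHS = sin(4) + sin(7) ≈ -0.09982 → counterexample
(0, 1): LHS = sin(1) ≈ 0.8415, RHS = sin(1) ≈ 0.8415 → satisfies claim

That makes 3 counterexamples.

Answer: 3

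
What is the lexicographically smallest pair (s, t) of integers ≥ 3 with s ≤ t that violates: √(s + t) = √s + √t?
(s, t) = (3, 3)

Substituting (3, 3) into the claim:
LHS = √(3 + 3) = √(6) ≈ 2.449
RHS = √3 + √3 = 2·√(3) ≈ 3.464

Since LHS ≠ RHS, this pair disproves the claim, and no lexicographically smaller pair (s ≤ t, integers ≥ 3) does.

For instance (4, 10) is also a counterexample (LHS = √(14) ≈ 3.742, RHS = 2 + √(10) ≈ 5.162), but it's lexicographically larger.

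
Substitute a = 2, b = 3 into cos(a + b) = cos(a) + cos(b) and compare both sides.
LHS = cos(2 + 3) = cos(5) ≈ 0.2837
RHS = cos(2) + cos(3) ≈ -1.406

LHS ≠ RHS (they differ by about 1.69), so the equation does not hold here.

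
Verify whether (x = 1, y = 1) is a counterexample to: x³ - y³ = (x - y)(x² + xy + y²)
No

Substituting x = 1, y = 1:
LHS = 1³ - 1³ = 0
RHS = (1 - 1)(1² + 1·1 + 1²) = 0

The sides agree, so this pair does not disprove the claim.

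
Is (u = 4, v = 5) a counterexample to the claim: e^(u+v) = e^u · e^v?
Substituting u = 4, v = 5:
LHS = e^(4+5) = e^9 ≈ 8103
RHS = e^4 · e^5 = e^9 ≈ 8103

The sides agree, so this pair does not disprove the claim.

Answer: No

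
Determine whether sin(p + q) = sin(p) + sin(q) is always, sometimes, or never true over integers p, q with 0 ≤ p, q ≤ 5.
It holds at (p, q) = (5, 0) (both sides equal sin(5) ≈ -0.9589), but fails at (p, q) = (1, 2) (LHS = sin(3) ≈ 0.1411, RHS = sin(1) + sin(2) ≈ 1.751).

Answer: Sometimes true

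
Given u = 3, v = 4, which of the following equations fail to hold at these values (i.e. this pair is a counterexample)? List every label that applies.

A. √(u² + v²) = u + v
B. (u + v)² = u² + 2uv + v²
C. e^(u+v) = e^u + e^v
Evaluating each claim at the given values:
A. LHS = 5, RHS = 7 → fails here (LHS ≠ RHS)
B. LHS = 49, RHS = 49 → holds here (LHS = RHS)
C. LHS = e^7 ≈ 1097, RHS = e^3 + e^4 ≈ 74.68 → fails here (LHS ≠ RHS)

Answer: A, C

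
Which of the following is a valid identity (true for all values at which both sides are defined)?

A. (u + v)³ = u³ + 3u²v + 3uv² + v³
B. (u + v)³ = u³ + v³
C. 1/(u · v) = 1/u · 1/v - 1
A: holds — e.g. at (2, 5), both sides equal 343.
B: fails at (2, 2) — LHS = 64, RHS = 16.
C: fails at (3, 3) — LHS = 1/9, RHS = -8/9.

Answer: A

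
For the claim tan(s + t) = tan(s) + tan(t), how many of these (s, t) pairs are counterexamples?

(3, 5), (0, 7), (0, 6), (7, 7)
2

Testing each pair:
(3, 5): LHS = tan(8) ≈ -6.8, RHS = tan(5) + tan(3) ≈ -3.523 → counterexample
(0, 7): LHS = tan(7) ≈ 0.8714, RHS = tan(7) ≈ 0.8714 → satisfies claim
(0, 6): LHS = tan(6) ≈ -0.291, RHS = tan(6) ≈ -0.291 → satisfies claim
(7, 7): LHS = tan(14) ≈ 7.245, RHS = 2·tan(7) ≈ 1.743 → counterexample

That makes 2 counterexamples.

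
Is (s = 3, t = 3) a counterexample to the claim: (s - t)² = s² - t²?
No

Substituting s = 3, t = 3:
LHS = (3 - 3)² = 0
RHS = 3² - 3² = 0

The sides agree, so this pair does not disprove the claim.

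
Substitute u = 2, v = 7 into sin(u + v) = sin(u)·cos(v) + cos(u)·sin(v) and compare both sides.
LHS = sin(2 + 7) = sin(9) ≈ 0.4121
RHS = sin(2)·cos(7) + cos(2)·sin(7) = sin(7)·cos(2) + sin(2)·cos(7) ≈ 0.4121

LHS = RHS: the two sides agree.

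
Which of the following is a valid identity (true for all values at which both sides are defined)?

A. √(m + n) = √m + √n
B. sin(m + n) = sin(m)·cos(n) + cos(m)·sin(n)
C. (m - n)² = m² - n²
A: fails at (5, 8) — LHS = √(13) ≈ 3.606, RHS = √(5) + 2·√(2) ≈ 5.064.
B: holds — e.g. at (4, 4), both sides equal sin(8) ≈ 0.9894.
C: fails at (6, 7) — LHS = 1, RHS = -13.

Answer: B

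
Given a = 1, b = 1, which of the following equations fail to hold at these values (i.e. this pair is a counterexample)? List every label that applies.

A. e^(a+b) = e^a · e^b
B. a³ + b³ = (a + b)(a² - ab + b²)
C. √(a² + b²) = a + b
Evaluating each claim at the given values:
A. LHS = e^2 ≈ 7.389, RHS = e^2 ≈ 7.389 → holds here (LHS = RHS)
B. LHS = 2, RHS = 2 → holds here (LHS = RHS)
C. LHS = √(2) ≈ 1.414, RHS = 2 → fails here (LHS ≠ RHS)

Answer: C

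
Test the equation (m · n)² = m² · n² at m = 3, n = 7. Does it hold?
Substituting m = 3, n = 7:

LHS = (3 · 7)² = 441
RHS = 3² · 7² = 441

LHS = RHS, so the equation holds at this point.

Answer: Holds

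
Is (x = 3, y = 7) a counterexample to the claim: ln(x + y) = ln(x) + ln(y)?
Substituting x = 3, y = 7:
LHS = ln(3 + 7) = ln(10) ≈ 2.303
RHS = ln(3) + ln(7) ≈ 3.045

Since LHS ≠ RHS, this pair disproves the claim.

Answer: Yes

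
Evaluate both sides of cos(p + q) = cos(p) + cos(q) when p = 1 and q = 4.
LHS = cos(1 + 4) = cos(5) ≈ 0.2837
RHS = cos(1) + cos(4) ≈ -0.1133

LHS ≠ RHS (they differ by about 0.397), so the equation does not hold here.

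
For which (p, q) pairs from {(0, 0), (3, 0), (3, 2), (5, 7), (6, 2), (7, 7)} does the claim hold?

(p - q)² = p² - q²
(0, 0), (3, 0), (7, 7)

Testing each pair:
(0, 0): LHS = 0, RHS = 0 → holds
(3, 0): LHS = 9, RHS = 9 → holds
(3, 2): LHS = 1, RHS = 5 → fails
(5, 7): LHS = 4, RHS = -24 → fails
(6, 2): LHS = 16, RHS = 32 → fails
(7, 7): LHS = 0, RHS = 0 → holds

3 of 6 pairs satisfy the claim.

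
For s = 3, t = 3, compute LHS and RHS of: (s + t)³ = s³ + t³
LHS = (3 + 3)³ = 216
RHS = 3³ + 3³ = 54

LHS ≠ RHS, so the equation does not hold here.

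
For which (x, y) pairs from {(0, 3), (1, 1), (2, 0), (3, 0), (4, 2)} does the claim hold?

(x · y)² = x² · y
Testing each pair:
(0, 3): LHS = 0, RHS = 0 → holds
(1, 1): LHS = 1, RHS = 1 → holds
(2, 0): LHS = 0, RHS = 0 → holds
(3, 0): LHS = 0, RHS = 0 → holds
(4, 2): LHS = 64, RHS = 32 → fails

4 of 5 pairs satisfy the claim.

Answer: (0, 3), (1, 1), (2, 0), (3, 0)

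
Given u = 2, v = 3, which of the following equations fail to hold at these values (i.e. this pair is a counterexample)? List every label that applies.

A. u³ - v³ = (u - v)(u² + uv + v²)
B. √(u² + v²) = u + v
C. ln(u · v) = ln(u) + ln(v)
Evaluating each claim at the given values:
A. LHS = -19, RHS = -19 → holds here (LHS = RHS)
B. LHS = √(13) ≈ 3.606, RHS = 5 → fails here (LHS ≠ RHS)
C. LHS = ln(6) ≈ 1.792, RHS = ln(2) + ln(3) ≈ 1.792 → holds here (LHS = RHS)

Answer: B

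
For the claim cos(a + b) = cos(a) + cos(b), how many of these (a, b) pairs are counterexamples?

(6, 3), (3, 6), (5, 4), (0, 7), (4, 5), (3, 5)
6

Testing each pair:
(6, 3): LHS = cos(9) ≈ -0.9111, RHS = cos(3) + cos(6) ≈ -0.02982 → counterexample
(3, 6): LHS = cos(9) ≈ -0.9111, RHS = cos(3) + cos(6) ≈ -0.02982 → counterexample
(5, 4): LHS = cos(9) ≈ -0.9111, RHS = cos(4) + cos(5) ≈ -0.37 → counterexample
(0, 7): LHS = cos(7) ≈ 0.7539, RHS = cos(7) + 1 ≈ 1.754 → counterexample
(4, 5): LHS = cos(9) ≈ -0.9111, RHS = cos(4) + cos(5) ≈ -0.37 → counterexample
(3, 5): LHS = cos(8) ≈ -0.1455, RHS = cos(3) + cos(5) ≈ -0.7063 → counterexample

That makes 6 counterexamples.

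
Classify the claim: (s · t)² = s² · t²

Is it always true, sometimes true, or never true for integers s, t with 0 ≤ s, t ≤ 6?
Always true

The identity holds for every pair in the range. For instance at (s, t) = (3, 5): both sides equal 225.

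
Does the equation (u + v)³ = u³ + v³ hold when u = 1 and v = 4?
Fails

Substituting u = 1, v = 4:

LHS = (1 + 4)³ = 125
RHS = 1³ + 4³ = 65

LHS ≠ RHS, so the equation does not hold at this point.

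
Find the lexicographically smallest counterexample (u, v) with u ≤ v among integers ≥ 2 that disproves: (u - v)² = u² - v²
(u, v) = (2, 3)

Substituting (2, 3) into the claim:
LHS = (2 - 3)² = 1
RHS = 2² - 3² = -5

Since LHS ≠ RHS, this pair disproves the claim, and no lexicographically smaller pair (u ≤ v, integers ≥ 2) does.

For instance (6, 7) is also a counterexample (LHS = 1, RHS = -13), but it's lexicographically larger.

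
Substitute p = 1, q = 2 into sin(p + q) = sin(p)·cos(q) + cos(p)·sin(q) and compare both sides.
LHS = sin(1 + 2) = sin(3) ≈ 0.1411
RHS = sin(1)·cos(2) + cos(1)·sin(2) = sin(1)·cos(2) + sin(2)·cos(1) ≈ 0.1411

LHS = RHS: the two sides agree.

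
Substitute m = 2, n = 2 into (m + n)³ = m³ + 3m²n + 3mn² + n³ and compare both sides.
LHS = (2 + 2)³ = 64
RHS = 2³ + 3·2²·2 + 3·2·2² + 2³ = 64

LHS = RHS: the two sides agree.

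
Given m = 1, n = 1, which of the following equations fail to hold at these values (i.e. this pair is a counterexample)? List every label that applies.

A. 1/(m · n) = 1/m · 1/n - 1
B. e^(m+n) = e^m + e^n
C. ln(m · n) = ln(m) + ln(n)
A, B

Evaluating each claim at the given values:
A. LHS = 1, RHS = 0 → fails here (LHS ≠ RHS)
B. LHS = e^2 ≈ 7.389, RHS = 2·e ≈ 5.437 → fails here (LHS ≠ RHS)
C. LHS = 0, RHS = 0 → holds here (LHS = RHS)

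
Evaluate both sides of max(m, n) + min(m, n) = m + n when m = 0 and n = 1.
LHS = max(0, 1) + min(0, 1) = 1
RHS = 0 + 1 = 1

LHS = RHS: the two sides agree.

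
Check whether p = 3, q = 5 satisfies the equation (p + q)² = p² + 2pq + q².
Holds

Substituting p = 3, q = 5:

LHS = (3 + 5)² = 64
RHS = 3² + 2·3·5 + 5² = 64

LHS = RHS, so the equation holds at this point.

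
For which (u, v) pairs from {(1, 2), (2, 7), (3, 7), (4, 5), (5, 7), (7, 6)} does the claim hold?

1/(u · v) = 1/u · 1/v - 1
None

Testing each pair:
(1, 2): LHS = 1/2, RHS = -1/2 → fails
(2, 7): LHS = 1/14, RHS = -13/14 → fails
(3, 7): LHS = 1/21, RHS = -20/21 → fails
(4, 5): LHS = 1/20, RHS = -19/20 → fails
(5, 7): LHS = 1/35, RHS = -34/35 → fails
(7, 6): LHS = 1/42, RHS = -41/42 → fails

No pair satisfies the claim.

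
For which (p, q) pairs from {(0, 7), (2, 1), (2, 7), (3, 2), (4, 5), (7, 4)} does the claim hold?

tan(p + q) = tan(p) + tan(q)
(0, 7)

Testing each pair:
(0, 7): LHS = tan(7) ≈ 0.8714, RHS = tan(7) ≈ 0.8714 → holds
(2, 1): LHS = tan(3) ≈ -0.1425, RHS = tan(2) + tan(1) ≈ -0.6276 → fails
(2, 7): LHS = tan(9) ≈ -0.4523, RHS = tan(2) + tan(7) ≈ -1.314 → fails
(3, 2): LHS = tan(5) ≈ -3.381, RHS = tan(2) + tan(3) ≈ -2.328 → fails
(4, 5): LHS = tan(9) ≈ -0.4523, RHS = tan(5) + tan(4) ≈ -2.223 → fails
(7, 4): LHS = tan(11) ≈ -226, RHS = tan(7) + tan(4) ≈ 2.029 → fails

1 of 6 pairs satisfies the claim.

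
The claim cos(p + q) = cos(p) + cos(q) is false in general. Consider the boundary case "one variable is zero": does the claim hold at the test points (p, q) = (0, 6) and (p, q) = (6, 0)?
At (0, 6): LHS = cos(6) ≈ 0.9602 ≠ RHS = cos(6) + 1 ≈ 1.96
At (6, 0): LHS = cos(6) ≈ 0.9602 ≠ RHS = cos(6) + 1 ≈ 1.96

Answer: No, fails at both test points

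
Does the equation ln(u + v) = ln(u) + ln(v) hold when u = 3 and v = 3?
Fails

Substituting u = 3, v = 3:

LHS = ln(3 + 3) = ln(6) ≈ 1.792
RHS = ln(3) + ln(3) = 2·ln(3) ≈ 2.197

LHS ≠ RHS, so the equation does not hold at this point.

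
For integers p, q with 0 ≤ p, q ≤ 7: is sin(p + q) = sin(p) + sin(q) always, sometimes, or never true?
It holds at (p, q) = (0, 6) (both sides equal sin(6) ≈ -0.2794), but fails at (p, q) = (6, 2) (LHS = sin(8) ≈ 0.9894, RHS = sin(6) + sin(2) ≈ 0.6299).

Answer: Sometimes true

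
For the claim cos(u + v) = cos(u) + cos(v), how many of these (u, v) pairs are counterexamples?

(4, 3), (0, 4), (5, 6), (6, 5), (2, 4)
Testing each pair:
(4, 3): LHS = cos(7) ≈ 0.7539, RHS = cos(3) + cos(4) ≈ -1.644 → counterexample
(0, 4): LHS = cos(4) ≈ -0.6536, RHS = cos(4) + 1 ≈ 0.3464 → counterexample
(5, 6): LHS = cos(11) ≈ 0.004426, RHS = cos(5) + cos(6) ≈ 1.244 → counterexample
(6, 5): LHS = cos(11) ≈ 0.004426, RHS = cos(5) + cos(6) ≈ 1.244 → counterexample
(2, 4): LHS = cos(6) ≈ 0.9602, RHS = cos(4) + cos(2) ≈ -1.07 → counterexample

That makes 5 counterexamples.

Answer: 5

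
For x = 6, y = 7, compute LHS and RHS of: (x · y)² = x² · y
LHS = (6 · 7)² = 1764
RHS = 6² · 7 = 252

LHS ≠ RHS, so the equation does not hold here.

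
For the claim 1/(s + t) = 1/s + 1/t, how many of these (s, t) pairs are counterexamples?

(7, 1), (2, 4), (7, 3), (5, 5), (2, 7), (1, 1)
Testing each pair:
(7, 1): LHS = 1/8, RHS = 8/7 → counterexample
(2, 4): LHS = 1/6, RHS = 3/4 → counterexample
(7, 3): LHS = 1/10, RHS = 10/21 → counterexample
(5, 5): LHS = 1/10, RHS = 2/5 → counterexample
(2, 7): LHS = 1/9, RHS = 9/14 → counterexample
(1, 1): LHS = 1/2, RHS = 2 → counterexample

That makes 6 counterexamples.

Answer: 6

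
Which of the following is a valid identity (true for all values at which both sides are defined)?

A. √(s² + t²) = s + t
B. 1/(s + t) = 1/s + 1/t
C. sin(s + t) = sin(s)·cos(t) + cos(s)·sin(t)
C

A: fails at (3, 5) — LHS = √(34) ≈ 5.831, RHS = 8.
B: fails at (2, 2) — LHS = 1/4, RHS = 1.
C: holds — e.g. at (3, 4), both sides equal sin(7) ≈ 0.657.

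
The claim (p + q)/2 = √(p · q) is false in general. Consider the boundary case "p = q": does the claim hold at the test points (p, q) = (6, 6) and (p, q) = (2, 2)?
At (6, 6): LHS = 6, RHS = 6 → equal
At (2, 2): LHS = 2, RHS = 2 → equal

So the claim does hold at both of these boundary points, even though it is not an identity.

Answer: Yes, holds at both test points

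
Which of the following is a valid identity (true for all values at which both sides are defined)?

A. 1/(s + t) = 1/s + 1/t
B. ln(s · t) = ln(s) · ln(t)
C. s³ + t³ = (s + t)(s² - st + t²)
C

A: fails at (4, 5) — LHS = 1/9, RHS = 9/20.
B: fails at (2, 2) — LHS = ln(4) ≈ 1.386, RHS = ln(2)² ≈ 0.4805.
C: holds — e.g. at (1, 4), both sides equal 65.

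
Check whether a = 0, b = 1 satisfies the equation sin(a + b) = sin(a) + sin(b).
Substituting a = 0, b = 1:

LHS = sin(0 + 1) = sin(1) ≈ 0.8415
RHS = sin(0) + sin(1) = sin(1) ≈ 0.8415

LHS = RHS, so the equation holds at this point.

Answer: Holds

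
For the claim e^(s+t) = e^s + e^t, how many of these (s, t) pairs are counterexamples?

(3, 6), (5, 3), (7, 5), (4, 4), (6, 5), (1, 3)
Testing each pair:
(3, 6): LHS = e^9 ≈ 8103, RHS = e^3 + e^6 ≈ 423.5 → counterexample
(5, 3): LHS = e^8 ≈ 2981, RHS = e^3 + e^5 ≈ 168.5 → counterexample
(7, 5): LHS = e^12 ≈ 162754.8, RHS = e^5 + e^7 ≈ 1245 → counterexample
(4, 4): LHS = e^8 ≈ 2981, RHS = 2·e^4 ≈ 109.2 → counterexample
(6, 5): LHS = e^11 ≈ 59874.1, RHS = e^5 + e^6 ≈ 551.8 → counterexample
(1, 3): LHS = e^4 ≈ 54.6, RHS = e + e^3 ≈ 22.8 → counterexample

That makes 6 counterexamples.

Answer: 6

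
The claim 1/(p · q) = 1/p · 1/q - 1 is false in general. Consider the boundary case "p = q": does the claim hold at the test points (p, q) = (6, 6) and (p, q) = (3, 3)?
At (6, 6): LHS = 1/36 ≠ RHS = -35/36
At (3, 3): LHS = 1/9 ≠ RHS = -8/9

Answer: No, fails at both test points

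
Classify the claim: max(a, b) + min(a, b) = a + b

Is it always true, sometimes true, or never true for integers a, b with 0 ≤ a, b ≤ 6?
Always true

The identity holds for every pair in the range. For instance at (a, b) = (0, 6): both sides equal 6.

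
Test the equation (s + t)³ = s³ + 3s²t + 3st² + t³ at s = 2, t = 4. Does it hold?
Substituting s = 2, t = 4:

LHS = (2 + 4)³ = 216
RHS = 2³ + 3·2²·4 + 3·2·4² + 4³ = 216

LHS = RHS, so the equation holds at this point.

Answer: Holds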